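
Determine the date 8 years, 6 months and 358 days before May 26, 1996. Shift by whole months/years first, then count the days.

Subtracting 8 years, 6 months and 358 days from May 26, 1996: first the month/year part, then the days.
-8 years → 1988; month 5 − 6 = -1, which is month 11 of year 1987 → November 1987.
Day 26 is valid in November, giving November 26, 1987.
Now subtract 358 days from November 26, 1987.
Going back 26 days from November 26, 1987 reaches the end of the previous month; 358 − 26 = 332 left.
October 1987 has 31 days: 332 − 31 = 301 left.
September 1987 has 30 days: 301 − 30 = 271 left.
August 1987 has 31 days: 271 − 31 = 240 left.
July 1987 has 31 days: 240 − 31 = 209 left.
June 1987 has 30 days: 209 − 30 = 179 left.
May 1987 has 31 days: 179 − 31 = 148 left.
April 1987 has 30 days: 148 − 30 = 118 left.
March 1987 has 31 days: 118 − 31 = 87 left.
February 1987 has 28 days (1987 is not a leap year): 87 − 28 = 59 left.
January 1987 has 31 days: 59 − 31 = 28 left.
December 1986 has 31 days; 31 − 28 = 3 → December 3, 1986.

December 3, 1986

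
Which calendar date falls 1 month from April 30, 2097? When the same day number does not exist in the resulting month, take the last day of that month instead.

May 30, 2097

Counting forward 1 month from April 30, 2097.
month 4 + 1 = 5 → May 2097.
Day 30 is valid in May, giving May 30, 2097.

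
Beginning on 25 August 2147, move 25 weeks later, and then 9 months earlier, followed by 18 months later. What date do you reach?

November 16, 2148

Advancing 25 weeks (= 175 days) from August 25, 2147:
August has 31 days, so 31 − 25 = 6 days remain after August 25, 2147; 175 − 6 = 169 left.
September 2147 has 30 days: 169 − 30 = 139 left.
October 2147 has 31 days: 139 − 31 = 108 left.
November 2147 has 30 days: 108 − 30 = 78 left.
December 2147 has 31 days: 78 − 31 = 47 left.
January 2148 has 31 days: 47 − 31 = 16 left.
16 days into February 2148 → February 16, 2148.
Subtracting 9 months from February 16, 2148:
month 2 − 9 = -7, which is month 5 of year 2147 → May 2147.
Day 16 is valid in May, giving May 16, 2147.
Counting forward 18 months from May 16, 2147:
month 5 + 18 = 23, which is month 11 of year 2148 → November 2148.
Day 16 is valid in November, giving November 16, 2148.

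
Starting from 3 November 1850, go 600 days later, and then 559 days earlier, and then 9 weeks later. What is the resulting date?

Adding 600 days from November 3, 1850:
November has 30 days, so 30 − 3 = 27 days remain after November 3, 1850; 600 − 27 = 573 left.
December 1850 has 31 days: 573 − 31 = 542 left.
January 1851 has 31 days: 542 − 31 = 511 left.
February 1851 has 28 days (1851 is not a leap year): 511 − 28 = 483 left.
March 1851 has 31 days: 483 − 31 = 452 left.
April 1851 has 30 days: 452 − 30 = 422 left.
May 1851 has 31 days: 422 − 31 = 391 left.
June 1851 has 30 days: 391 − 30 = 361 left.
July 1851 has 31 days: 361 − 31 = 330 left.
August 1851 has 31 days: 330 − 31 = 299 left.
September 1851 has 30 days: 299 − 30 = 269 left.
October 1851 has 31 days: 269 − 31 = 238 left.
November 1851 has 30 days: 238 − 30 = 208 left.
December 1851 has 31 days: 208 − 31 = 177 left.
January 1852 has 31 days: 177 − 31 = 146 left.
February 1852 has 29 days (1852 is a leap year): 146 − 29 = 117 left.
March 1852 has 31 days: 117 − 31 = 86 left.
April 1852 has 30 days: 86 − 30 = 56 left.
May 1852 has 31 days: 56 − 31 = 25 left.
25 days into June 1852 → June 25, 1852.
Going back 559 days from June 25, 1852:
Going back 25 days from June 25, 1852 reaches the end of the previous month; 559 − 25 = 534 left.
May 1852 has 31 days: 534 − 31 = 503 left.
April 1852 has 30 days: 503 − 30 = 473 left.
March 1852 has 31 days: 473 − 31 = 442 left.
February 1852 has 29 days (1852 is a leap year): 442 − 29 = 413 left.
January 1852 has 31 days: 413 − 31 = 382 left.
December 1851 has 31 days: 382 − 31 = 351 left.
November 1851 has 30 days: 351 − 30 = 321 left.
October 1851 has 31 days: 321 − 31 = 290 left.
September 1851 has 30 days: 290 − 30 = 260 left.
August 1851 has 31 days: 260 − 31 = 229 left.
July 1851 has 31 days: 229 − 31 = 198 left.
June 1851 has 30 days: 198 − 30 = 168 left.
May 1851 has 31 days: 168 − 31 = 137 left.
April 1851 has 30 days: 137 − 30 = 107 left.
March 1851 has 31 days: 107 − 31 = 76 left.
February 1851 has 28 days (1851 is not a leap year): 76 − 28 = 48 left.
January 1851 has 31 days: 48 − 31 = 17 left.
December 1850 has 31 days; 31 − 17 = 14 → December 14, 1850.
Counting forward 9 weeks (= 63 days) from December 14, 1850:
December has 31 days, so 31 − 14 = 17 days remain after December 14, 1850; 63 − 17 = 46 left.
January 1851 has 31 days: 46 − 31 = 15 left.
15 days into February 1851 → February 15, 1851.

February 15, 1851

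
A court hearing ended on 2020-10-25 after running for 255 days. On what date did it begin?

February 13, 2020

Going back 255 days from October 25, 2020.
Going back 25 days from October 25, 2020 reaches the end of the previous month; 255 − 25 = 230 left.
September 2020 has 30 days: 230 − 30 = 200 left.
August 2020 has 31 days: 200 − 31 = 169 left.
July 2020 has 31 days: 169 − 31 = 138 left.
June 2020 has 30 days: 138 − 30 = 108 left.
May 2020 has 31 days: 108 − 31 = 77 left.
April 2020 has 30 days: 77 − 30 = 47 left.
March 2020 has 31 days: 47 − 31 = 16 left.
February 2020 has 29 days; 29 − 16 = 13 → February 13, 2020.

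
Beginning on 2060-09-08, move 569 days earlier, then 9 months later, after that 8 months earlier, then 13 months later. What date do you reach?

Counting back 569 days from September 8, 2060:
Going back 8 days from September 8, 2060 reaches the end of the previous month; 569 − 8 = 561 left.
August 2060 has 31 days: 561 − 31 = 530 left.
July 2060 has 31 days: 530 − 31 = 499 left.
June 2060 has 30 days: 499 − 30 = 469 left.
May 2060 has 31 days: 469 − 31 = 438 left.
April 2060 has 30 days: 438 − 30 = 408 left.
March 2060 has 31 days: 408 − 31 = 377 left.
February 2060 has 29 days (2060 is a leap year): 377 − 29 = 348 left.
January 2060 has 31 days: 348 − 31 = 317 left.
December 2059 has 31 days: 317 − 31 = 286 left.
November 2059 has 30 days: 286 − 30 = 256 left.
October 2059 has 31 days: 256 − 31 = 225 left.
September 2059 has 30 days: 225 − 30 = 195 left.
August 2059 has 31 days: 195 − 31 = 164 left.
July 2059 has 31 days: 164 − 31 = 133 left.
June 2059 has 30 days: 133 − 30 = 103 left.
May 2059 has 31 days: 103 − 31 = 72 left.
April 2059 has 30 days: 72 − 30 = 42 left.
March 2059 has 31 days: 42 − 31 = 11 left.
February 2059 has 28 days; 28 − 11 = 17 → February 17, 2059.
Advancing 9 months from February 17, 2059:
month 2 + 9 = 11 → November 2059.
Day 17 is valid in November, giving November 17, 2059.
Counting back 8 months from November 17, 2059:
month 11 − 8 = 3 → March 2059.
Day 17 is valid in March, giving March 17, 2059.
Adding 13 months from March 17, 2059:
month 3 + 13 = 16, which is month 4 of year 2060 → April 2060.
Day 17 is valid in April, giving April 17, 2060.

April 17, 2060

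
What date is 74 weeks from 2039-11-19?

April 20, 2041

Counting forward 74 weeks = 518 days from November 19, 2039.
November has 30 days, so 30 − 19 = 11 days remain after November 19, 2039; 518 − 11 = 507 left.
December 2039 has 31 days: 507 − 31 = 476 left.
January 2040 has 31 days: 476 − 31 = 445 left.
February 2040 has 29 days (2040 is a leap year): 445 − 29 = 416 left.
March 2040 has 31 days: 416 − 31 = 385 left.
April 2040 has 30 days: 385 − 30 = 355 left.
May 2040 has 31 days: 355 − 31 = 324 left.
June 2040 has 30 days: 324 − 30 = 294 left.
July 2040 has 31 days: 294 − 31 = 263 left.
August 2040 has 31 days: 263 − 31 = 232 left.
September 2040 has 30 days: 232 − 30 = 202 left.
October 2040 has 31 days: 202 − 31 = 171 left.
November 2040 has 30 days: 171 − 30 = 141 left.
December 2040 has 31 days: 141 − 31 = 110 left.
January 2041 has 31 days: 110 − 31 = 79 left.
February 2041 has 28 days (2041 is not a leap year): 79 − 28 = 51 left.
March 2041 has 31 days: 51 − 31 = 20 left.
20 days into April 2041 → April 20, 2041.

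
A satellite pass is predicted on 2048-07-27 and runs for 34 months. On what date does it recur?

May 27, 2051

Advancing 34 months from July 27, 2048.
month 7 + 34 = 41, which is month 5 of year 2051 → May 2051.
Day 27 is valid in May, giving May 27, 2051.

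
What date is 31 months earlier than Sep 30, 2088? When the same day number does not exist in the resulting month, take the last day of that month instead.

Going back 31 months from September 30, 2088.
month 9 − 31 = -22, which is month 2 of year 2086 → February 2086.
February 2086 has only 28 days (2086 is not a leap year — relevant if February), and the start was day 30, so the date clamps to February 28, 2086.

February 28, 2086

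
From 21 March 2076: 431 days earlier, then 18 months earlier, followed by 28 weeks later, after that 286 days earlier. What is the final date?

Going back 431 days from March 21, 2076:
Going back 21 days from March 21, 2076 reaches the end of the previous month; 431 − 21 = 410 left.
February 2076 has 29 days (2076 is a leap year): 410 − 29 = 381 left.
January 2076 has 31 days: 381 − 31 = 350 left.
December 2075 has 31 days: 350 − 31 = 319 left.
November 2075 has 30 days: 319 − 30 = 289 left.
October 2075 has 31 days: 289 − 31 = 258 left.
September 2075 has 30 days: 258 − 30 = 228 left.
August 2075 has 31 days: 228 − 31 = 197 left.
July 2075 has 31 days: 197 − 31 = 166 left.
June 2075 has 30 days: 166 − 30 = 136 left.
May 2075 has 31 days: 136 − 31 = 105 left.
April 2075 has 30 days: 105 − 30 = 75 left.
March 2075 has 31 days: 75 − 31 = 44 left.
February 2075 has 28 days (2075 is not a leap year): 44 − 28 = 16 left.
January 2075 has 31 days; 31 − 16 = 15 → January 15, 2075.
Counting back 18 months from January 15, 2075:
month 1 − 18 = -17, which is month 7 of year 2073 → July 2073.
Day 15 is valid in July, giving July 15, 2073.
Adding 28 weeks (= 196 days) from July 15, 2073:
July has 31 days, so 31 − 15 = 16 days remain after July 15, 2073; 196 − 16 = 180 left.
August 2073 has 31 days: 180 − 31 = 149 left.
September 2073 has 30 days: 149 − 30 = 119 left.
October 2073 has 31 days: 119 − 31 = 88 left.
November 2073 has 30 days: 88 − 30 = 58 left.
December 2073 has 31 days: 58 − 31 = 27 left.
27 days into January 2074 → January 27, 2074.
Going back 286 days from January 27, 2074:
Going back 27 days from January 27, 2074 reaches the end of the previous month; 286 − 27 = 259 left.
December 2073 has 31 days: 259 − 31 = 228 left.
November 2073 has 30 days: 228 − 30 = 198 left.
October 2073 has 31 days: 198 − 31 = 167 left.
September 2073 has 30 days: 167 − 30 = 137 left.
August 2073 has 31 days: 137 − 31 = 106 left.
July 2073 has 31 days: 106 − 31 = 75 left.
June 2073 has 30 days: 75 − 30 = 45 left.
May 2073 has 31 days: 45 − 31 = 14 left.
April 2073 has 30 days; 30 − 14 = 16 → April 16, 2073.

April 16, 2073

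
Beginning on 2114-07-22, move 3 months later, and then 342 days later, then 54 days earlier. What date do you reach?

August 6, 2115

Counting forward 3 months from July 22, 2114:
month 7 + 3 = 10 → October 2114.
Day 22 is valid in October, giving October 22, 2114.
Advancing 342 days from October 22, 2114:
October has 31 days, so 31 − 22 = 9 days remain after October 22, 2114; 342 − 9 = 333 left.
November 2114 has 30 days: 333 − 30 = 303 left.
December 2114 has 31 days: 303 − 31 = 272 left.
January 2115 has 31 days: 272 − 31 = 241 left.
February 2115 has 28 days (2115 is not a leap year): 241 − 28 = 213 left.
March 2115 has 31 days: 213 − 31 = 182 left.
April 2115 has 30 days: 182 − 30 = 152 left.
May 2115 has 31 days: 152 − 31 = 121 left.
June 2115 has 30 days: 121 − 30 = 91 left.
July 2115 has 31 days: 91 − 31 = 60 left.
August 2115 has 31 days: 60 − 31 = 29 left.
29 days into September 2115 → September 29, 2115.
Going back 54 days from September 29, 2115:
Going back 29 days from September 29, 2115 reaches the end of the previous month; 54 − 29 = 25 left.
August 2115 has 31 days; 31 − 25 = 6 → August 6, 2115.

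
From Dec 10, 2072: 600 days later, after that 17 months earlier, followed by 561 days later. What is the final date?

Counting forward 600 days from December 10, 2072:
December has 31 days, so 31 − 10 = 21 days remain after December 10, 2072; 600 − 21 = 579 left.
January 2073 has 31 days: 579 − 31 = 548 left.
February 2073 has 28 days (2073 is not a leap year): 548 − 28 = 520 left.
March 2073 has 31 days: 520 − 31 = 489 left.
April 2073 has 30 days: 489 − 30 = 459 left.
May 2073 has 31 days: 459 − 31 = 428 left.
June 2073 has 30 days: 428 − 30 = 398 left.
July 2073 has 31 days: 398 − 31 = 367 left.
August 2073 has 31 days: 367 − 31 = 336 left.
September 2073 has 30 days: 336 − 30 = 306 left.
October 2073 has 31 days: 306 − 31 = 275 left.
November 2073 has 30 days: 275 − 30 = 245 left.
December 2073 has 31 days: 245 − 31 = 214 left.
January 2074 has 31 days: 214 − 31 = 183 left.
February 2074 has 28 days (2074 is not a leap year): 183 − 28 = 155 left.
March 2074 has 31 days: 155 − 31 = 124 left.
April 2074 has 30 days: 124 − 30 = 94 left.
May 2074 has 31 days: 94 − 31 = 63 left.
June 2074 has 30 days: 63 − 30 = 33 left.
July 2074 has 31 days: 33 − 31 = 2 left.
2 days into August 2074 → August 2, 2074.
Counting back 17 months from August 2, 2074:
month 8 − 17 = -9, which is month 3 of year 2073 → March 2073.
Day 2 is valid in March, giving March 2, 2073.
Counting forward 561 days from March 2, 2073:
March has 31 days, so 31 − 2 = 29 days remain after March 2, 2073; 561 − 29 = 532 left.
April 2073 has 30 days: 532 − 30 = 502 left.
May 2073 has 31 days: 502 − 31 = 471 left.
June 2073 has 30 days: 471 − 30 = 441 left.
July 2073 has 31 days: 441 − 31 = 410 left.
August 2073 has 31 days: 410 − 31 = 379 left.
September 2073 has 30 days: 379 − 30 = 349 left.
October 2073 has 31 days: 349 − 31 = 318 left.
November 2073 has 30 days: 318 − 30 = 288 left.
December 2073 has 31 days: 288 − 31 = 257 left.
January 2074 has 31 days: 257 − 31 = 226 left.
February 2074 has 28 days (2074 is not a leap year): 226 − 28 = 198 left.
March 2074 has 31 days: 198 − 31 = 167 left.
April 2074 has 30 days: 167 − 30 = 137 left.
May 2074 has 31 days: 137 − 31 = 106 left.
June 2074 has 30 days: 106 − 30 = 76 left.
July 2074 has 31 days: 76 − 31 = 45 left.
August 2074 has 31 days: 45 − 31 = 14 left.
14 days into September 2074 → September 14, 2074.

September 14, 2074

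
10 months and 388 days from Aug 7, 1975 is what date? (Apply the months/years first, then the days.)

June 30, 1977

Counting forward 10 months and 388 days from August 7, 1975: first the month/year part, then the days.
month 8 + 10 = 18, which is month 6 of year 1976 → June 1976.
Day 7 is valid in June, giving June 7, 1976.
Now add 388 days from June 7, 1976.
June has 30 days, so 30 − 7 = 23 days remain after June 7, 1976; 388 − 23 = 365 left.
July 1976 has 31 days: 365 − 31 = 334 left.
August 1976 has 31 days: 334 − 31 = 303 left.
September 1976 has 30 days: 303 − 30 = 273 left.
October 1976 has 31 days: 273 − 31 = 242 left.
November 1976 has 30 days: 242 − 30 = 212 left.
December 1976 has 31 days: 212 − 31 = 181 left.
January 1977 has 31 days: 181 − 31 = 150 left.
February 1977 has 28 days (1977 is not a leap year): 150 − 28 = 122 left.
March 1977 has 31 days: 122 − 31 = 91 left.
April 1977 has 30 days: 91 − 30 = 61 left.
May 1977 has 31 days: 61 − 31 = 30 left.
30 days into June 1977 → June 30, 1977.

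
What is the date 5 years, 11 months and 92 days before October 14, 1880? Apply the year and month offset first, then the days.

August 14, 1874

Subtracting 5 years, 11 months and 92 days from October 14, 1880: first the month/year part, then the days.
-5 years → 1875; month 10 − 11 = -1, which is month 11 of year 1874 → November 1874.
Day 14 is valid in November, giving November 14, 1874.
Now subtract 92 days from November 14, 1874.
Going back 14 days from November 14, 1874 reaches the end of the previous month; 92 − 14 = 78 left.
October 1874 has 31 days: 78 − 31 = 47 left.
September 1874 has 30 days: 47 − 30 = 17 left.
August 1874 has 31 days; 31 − 17 = 14 → August 14, 1874.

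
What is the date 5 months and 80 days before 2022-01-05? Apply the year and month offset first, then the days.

May 17, 2021

Subtracting 5 months and 80 days from January 5, 2022: first the month/year part, then the days.
month 1 − 5 = -4, which is month 8 of year 2021 → August 2021.
Day 5 is valid in August, giving August 5, 2021.
Now subtract 80 days from August 5, 2021.
Going back 5 days from August 5, 2021 reaches the end of the previous month; 80 − 5 = 75 left.
July 2021 has 31 days: 75 − 31 = 44 left.
June 2021 has 30 days: 44 − 30 = 14 left.
May 2021 has 31 days; 31 − 14 = 17 → May 17, 2021.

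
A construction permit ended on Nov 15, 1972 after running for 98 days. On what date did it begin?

Counting back 98 days from November 15, 1972.
Going back 15 days from November 15, 1972 reaches the end of the previous month; 98 − 15 = 83 left.
October 1972 has 31 days: 83 − 31 = 52 left.
September 1972 has 30 days: 52 − 30 = 22 left.
August 1972 has 31 days; 31 − 22 = 9 → August 9, 1972.

August 9, 1972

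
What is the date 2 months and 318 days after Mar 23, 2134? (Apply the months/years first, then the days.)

April 6, 2135

Advancing 2 months and 318 days from March 23, 2134: first the month/year part, then the days.
month 3 + 2 = 5 → May 2134.
Day 23 is valid in May, giving May 23, 2134.
Now add 318 days from May 23, 2134.
May has 31 days, so 31 − 23 = 8 days remain after May 23, 2134; 318 − 8 = 310 left.
June 2134 has 30 days: 310 − 30 = 280 left.
July 2134 has 31 days: 280 − 31 = 249 left.
August 2134 has 31 days: 249 − 31 = 218 left.
September 2134 has 30 days: 218 − 30 = 188 left.
October 2134 has 31 days: 188 − 31 = 157 left.
November 2134 has 30 days: 157 − 30 = 127 left.
December 2134 has 31 days: 127 − 31 = 96 left.
January 2135 has 31 days: 96 − 31 = 65 left.
February 2135 has 28 days (2135 is not a leap year): 65 − 28 = 37 left.
March 2135 has 31 days: 37 − 31 = 6 left.
6 days into April 2135 → April 6, 2135.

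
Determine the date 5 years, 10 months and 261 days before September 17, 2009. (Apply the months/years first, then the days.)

March 1, 2003

Counting back 5 years, 10 months and 261 days from September 17, 2009: first the month/year part, then the days.
-5 years → 2004; month 9 − 10 = -1, which is month 11 of year 2003 → November 2003.
Day 17 is valid in November, giving November 17, 2003.
Now subtract 261 days from November 17, 2003.
Going back 17 days from November 17, 2003 reaches the end of the previous month; 261 − 17 = 244 left.
October 2003 has 31 days: 244 − 31 = 213 left.
September 2003 has 30 days: 213 − 30 = 183 left.
August 2003 has 31 days: 183 − 31 = 152 left.
July 2003 has 31 days: 152 − 31 = 121 left.
June 2003 has 30 days: 121 − 30 = 91 left.
May 2003 has 31 days: 91 − 31 = 60 left.
April 2003 has 30 days: 60 − 30 = 30 left.
March 2003 has 31 days; 31 − 30 = 1 → March 1, 2003.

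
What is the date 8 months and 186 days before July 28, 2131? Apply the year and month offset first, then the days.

May 26, 2130

Counting back 8 months and 186 days from July 28, 2131: first the month/year part, then the days.
month 7 − 8 = -1, which is month 11 of year 2130 → November 2130.
Day 28 is valid in November, giving November 28, 2130.
Now subtract 186 days from November 28, 2130.
Going back 28 days from November 28, 2130 reaches the end of the previous month; 186 − 28 = 158 left.
October 2130 has 31 days: 158 − 31 = 127 left.
September 2130 has 30 days: 127 − 30 = 97 left.
August 2130 has 31 days: 97 − 31 = 66 left.
July 2130 has 31 days: 66 − 31 = 35 left.
June 2130 has 30 days: 35 − 30 = 5 left.
May 2130 has 31 days; 31 − 5 = 26 → May 26, 2130.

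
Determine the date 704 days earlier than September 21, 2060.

October 18, 2058

Going back 704 days from September 21, 2060.
Going back 21 days from September 21, 2060 reaches the end of the previous month; 704 − 21 = 683 left.
August 2060 has 31 days: 683 − 31 = 652 left.
July 2060 has 31 days: 652 − 31 = 621 left.
June 2060 has 30 days: 621 − 30 = 591 left.
May 2060 has 31 days: 591 − 31 = 560 left.
April 2060 has 30 days: 560 − 30 = 530 left.
March 2060 has 31 days: 530 − 31 = 499 left.
February 2060 has 29 days (2060 is a leap year): 499 − 29 = 470 left.
January 2060 has 31 days: 470 − 31 = 439 left.
December 2059 has 31 days: 439 − 31 = 408 left.
November 2059 has 30 days: 408 − 30 = 378 left.
October 2059 has 31 days: 378 − 31 = 347 left.
September 2059 has 30 days: 347 − 30 = 317 left.
August 2059 has 31 days: 317 − 31 = 286 left.
July 2059 has 31 days: 286 − 31 = 255 left.
June 2059 has 30 days: 255 − 30 = 225 left.
May 2059 has 31 days: 225 − 31 = 194 left.
April 2059 has 30 days: 194 − 30 = 164 left.
March 2059 has 31 days: 164 − 31 = 133 left.
February 2059 has 28 days (2059 is not a leap year): 133 − 28 = 105 left.
January 2059 has 31 days: 105 − 31 = 74 left.
December 2058 has 31 days: 74 − 31 = 43 left.
November 2058 has 30 days: 43 − 30 = 13 left.
October 2058 has 31 days; 31 − 13 = 18 → October 18, 2058.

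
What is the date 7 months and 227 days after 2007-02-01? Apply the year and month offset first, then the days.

April 15, 2008

Adding 7 months and 227 days from February 1, 2007: first the month/year part, then the days.
month 2 + 7 = 9 → September 2007.
Day 1 is valid in September, giving September 1, 2007.
Now add 227 days from September 1, 2007.
September has 30 days, so 30 − 1 = 29 days remain after September 1, 2007; 227 − 29 = 198 left.
October 2007 has 31 days: 198 − 31 = 167 left.
November 2007 has 30 days: 167 − 30 = 137 left.
December 2007 has 31 days: 137 − 31 = 106 left.
January 2008 has 31 days: 106 − 31 = 75 left.
February 2008 has 29 days (2008 is a leap year): 75 − 29 = 46 left.
March 2008 has 31 days: 46 − 31 = 15 left.
15 days into April 2008 → April 15, 2008.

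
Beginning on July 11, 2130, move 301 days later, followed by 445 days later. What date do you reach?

Counting forward 301 days from July 11, 2130:
July has 31 days, so 31 − 11 = 20 days remain after July 11, 2130; 301 − 20 = 281 left.
August 2130 has 31 days: 281 − 31 = 250 left.
September 2130 has 30 days: 250 − 30 = 220 left.
October 2130 has 31 days: 220 − 31 = 189 left.
November 2130 has 30 days: 189 − 30 = 159 left.
December 2130 has 31 days: 159 − 31 = 128 left.
January 2131 has 31 days: 128 − 31 = 97 left.
February 2131 has 28 days (2131 is not a leap year): 97 − 28 = 69 left.
March 2131 has 31 days: 69 − 31 = 38 left.
April 2131 has 30 days: 38 − 30 = 8 left.
8 days into May 2131 → May 8, 2131.
Counting forward 445 days from May 8, 2131:
May has 31 days, so 31 − 8 = 23 days remain after May 8, 2131; 445 − 23 = 422 left.
June 2131 has 30 days: 422 − 30 = 392 left.
July 2131 has 31 days: 392 − 31 = 361 left.
August 2131 has 31 days: 361 − 31 = 330 left.
September 2131 has 30 days: 330 − 30 = 300 left.
October 2131 has 31 days: 300 − 31 = 269 left.
November 2131 has 30 days: 269 − 30 = 239 left.
December 2131 has 31 days: 239 − 31 = 208 left.
January 2132 has 31 days: 208 − 31 = 177 left.
February 2132 has 29 days (2132 is a leap year): 177 − 29 = 148 left.
March 2132 has 31 days: 148 − 31 = 117 left.
April 2132 has 30 days: 117 − 30 = 87 left.
May 2132 has 31 days: 87 − 31 = 56 left.
June 2132 has 30 days: 56 − 30 = 26 left.
26 days into July 2132 → July 26, 2132.

July 26, 2132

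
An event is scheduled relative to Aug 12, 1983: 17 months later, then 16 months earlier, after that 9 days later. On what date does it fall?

September 21, 1983

Counting forward 17 months from August 12, 1983:
month 8 + 17 = 25, which is month 1 of year 1985 → January 1985.
Day 12 is valid in January, giving January 12, 1985.
Going back 16 months from January 12, 1985:
month 1 − 16 = -15, which is month 9 of year 1983 → September 1983.
Day 12 is valid in September, giving September 12, 1983.
Counting forward 9 days from September 12, 1983:
September has 30 days; 12 + 9 = 21, still in September.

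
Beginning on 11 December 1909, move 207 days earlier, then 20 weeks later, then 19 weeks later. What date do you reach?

February 15, 1910

Counting back 207 days from December 11, 1909:
Going back 11 days from December 11, 1909 reaches the end of the previous month; 207 − 11 = 196 left.
November 1909 has 30 days: 196 − 30 = 166 left.
October 1909 has 31 days: 166 − 31 = 135 left.
September 1909 has 30 days: 135 − 30 = 105 left.
August 1909 has 31 days: 105 − 31 = 74 left.
July 1909 has 31 days: 74 − 31 = 43 left.
June 1909 has 30 days: 43 − 30 = 13 left.
May 1909 has 31 days; 31 − 13 = 18 → May 18, 1909.
Advancing 20 weeks (= 140 days) from May 18, 1909:
May has 31 days, so 31 − 18 = 13 days remain after May 18, 1909; 140 − 13 = 127 left.
June 1909 has 30 days: 127 − 30 = 97 left.
July 1909 has 31 days: 97 − 31 = 66 left.
August 1909 has 31 days: 66 − 31 = 35 left.
September 1909 has 30 days: 35 − 30 = 5 left.
5 days into October 1909 → October 5, 1909.
Counting forward 19 weeks (= 133 days) from October 5, 1909:
October has 31 days, so 31 − 5 = 26 days remain after October 5, 1909; 133 − 26 = 107 left.
November 1909 has 30 days: 107 − 30 = 77 left.
December 1909 has 31 days: 77 − 31 = 46 left.
January 1910 has 31 days: 46 − 31 = 15 left.
15 days into February 1910 → February 15, 1910.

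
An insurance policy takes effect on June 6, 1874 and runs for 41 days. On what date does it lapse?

Counting forward 41 days from June 6, 1874.
June has 30 days, so 30 − 6 = 24 days remain after June 6, 1874; 41 − 24 = 17 left.
17 days into July 1874 → July 17, 1874.

July 17, 1874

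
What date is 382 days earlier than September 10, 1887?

August 24, 1886

Going back 382 days from September 10, 1887.
Going back 10 days from September 10, 1887 reaches the end of the previous month; 382 − 10 = 372 left.
August 1887 has 31 days: 372 − 31 = 341 left.
July 1887 has 31 days: 341 − 31 = 310 left.
June 1887 has 30 days: 310 − 30 = 280 left.
May 1887 has 31 days: 280 − 31 = 249 left.
April 1887 has 30 days: 249 − 30 = 219 left.
March 1887 has 31 days: 219 − 31 = 188 left.
February 1887 has 28 days (1887 is not a leap year): 188 − 28 = 160 left.
January 1887 has 31 days: 160 − 31 = 129 left.
December 1886 has 31 days: 129 − 31 = 98 left.
November 1886 has 30 days: 98 − 30 = 68 left.
October 1886 has 31 days: 68 − 31 = 37 left.
September 1886 has 30 days: 37 − 30 = 7 left.
August 1886 has 31 days; 31 − 7 = 24 → August 24, 1886.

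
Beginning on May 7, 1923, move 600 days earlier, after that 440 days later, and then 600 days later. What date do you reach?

Going back 600 days from May 7, 1923:
Going back 7 days from May 7, 1923 reaches the end of the previous month; 600 − 7 = 593 left.
April 1923 has 30 days: 593 − 30 = 563 left.
March 1923 has 31 days: 563 − 31 = 532 left.
February 1923 has 28 days (1923 is not a leap year): 532 − 28 = 504 left.
January 1923 has 31 days: 504 − 31 = 473 left.
December 1922 has 31 days: 473 − 31 = 442 left.
November 1922 has 30 days: 442 − 30 = 412 left.
October 1922 has 31 days: 412 − 31 = 381 left.
September 1922 has 30 days: 381 − 30 = 351 left.
August 1922 has 31 days: 351 − 31 = 320 left.
July 1922 has 31 days: 320 − 31 = 289 left.
June 1922 has 30 days: 289 − 30 = 259 left.
May 1922 has 31 days: 259 − 31 = 228 left.
April 1922 has 30 days: 228 − 30 = 198 left.
March 1922 has 31 days: 198 − 31 = 167 left.
February 1922 has 28 days (1922 is not a leap year): 167 − 28 = 139 left.
January 1922 has 31 days: 139 − 31 = 108 left.
December 1921 has 31 days: 108 − 31 = 77 left.
November 1921 has 30 days: 77 − 30 = 47 left.
October 1921 has 31 days: 47 − 31 = 16 left.
September 1921 has 30 days; 30 − 16 = 14 → September 14, 1921.
Counting forward 440 days from September 14, 1921:
September has 30 days, so 30 − 14 = 16 days remain after September 14, 1921; 440 − 16 = 424 left.
October 1921 has 31 days: 424 − 31 = 393 left.
November 1921 has 30 days: 393 − 30 = 363 left.
December 1921 has 31 days: 363 − 31 = 332 left.
January 1922 has 31 days: 332 − 31 = 301 left.
February 1922 has 28 days (1922 is not a leap year): 301 − 28 = 273 left.
March 1922 has 31 days: 273 − 31 = 242 left.
April 1922 has 30 days: 242 − 30 = 212 left.
May 1922 has 31 days: 212 − 31 = 181 left.
June 1922 has 30 days: 181 − 30 = 151 left.
July 1922 has 31 days: 151 − 31 = 120 left.
August 1922 has 31 days: 120 − 31 = 89 left.
September 1922 has 30 days: 89 − 30 = 59 left.
October 1922 has 31 days: 59 − 31 = 28 left.
28 days into November 1922 → November 28, 1922.
Counting forward 600 days from November 28, 1922:
November has 30 days, so 30 − 28 = 2 days remain after November 28, 1922; 600 − 2 = 598 left.
December 1922 has 31 days: 598 − 31 = 567 left.
January 1923 has 31 days: 567 − 31 = 536 left.
February 1923 has 28 days (1923 is not a leap year): 536 − 28 = 508 left.
March 1923 has 31 days: 508 − 31 = 477 left.
April 1923 has 30 days: 477 − 30 = 447 left.
May 1923 has 31 days: 447 − 31 = 416 left.
June 1923 has 30 days: 416 − 30 = 386 left.
July 1923 has 31 days: 386 − 31 = 355 left.
August 1923 has 31 days: 355 − 31 = 324 left.
September 1923 has 30 days: 324 − 30 = 294 left.
October 1923 has 31 days: 294 − 31 = 263 left.
November 1923 has 30 days: 263 − 30 = 233 left.
December 1923 has 31 days: 233 − 31 = 202 left.
January 1924 has 31 days: 202 − 31 = 171 left.
February 1924 has 29 days (1924 is a leap year): 171 − 29 = 142 left.
March 1924 has 31 days: 142 − 31 = 111 left.
April 1924 has 30 days: 111 − 30 = 81 left.
May 1924 has 31 days: 81 − 31 = 50 left.
June 1924 has 30 days: 50 − 30 = 20 left.
20 days into July 1924 → July 20, 1924.

July 20, 1924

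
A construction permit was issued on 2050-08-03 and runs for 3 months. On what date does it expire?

November 3, 2050

Advancing 3 months from August 3, 2050.
month 8 + 3 = 11 → November 2050.
Day 3 is valid in November, giving November 3, 2050.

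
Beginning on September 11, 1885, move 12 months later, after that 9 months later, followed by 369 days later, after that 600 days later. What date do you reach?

February 4, 1890

Adding 12 months from September 11, 1885:
month 9 + 12 = 21, which is month 9 of year 1886 → September 1886.
Day 11 is valid in September, giving September 11, 1886.
Adding 9 months from September 11, 1886:
month 9 + 9 = 18, which is month 6 of year 1887 → June 1887.
Day 11 is valid in June, giving June 11, 1887.
Adding 369 days from June 11, 1887:
June has 30 days, so 30 − 11 = 19 days remain after June 11, 1887; 369 − 19 = 350 left.
July 1887 has 31 days: 350 − 31 = 319 left.
August 1887 has 31 days: 319 − 31 = 288 left.
September 1887 has 30 days: 288 − 30 = 258 left.
October 1887 has 31 days: 258 − 31 = 227 left.
November 1887 has 30 days: 227 − 30 = 197 left.
December 1887 has 31 days: 197 − 31 = 166 left.
January 1888 has 31 days: 166 − 31 = 135 left.
February 1888 has 29 days (1888 is a leap year): 135 − 29 = 106 left.
March 1888 has 31 days: 106 − 31 = 75 left.
April 1888 has 30 days: 75 − 30 = 45 left.
May 1888 has 31 days: 45 − 31 = 14 left.
14 days into June 1888 → June 14, 1888.
Adding 600 days from June 14, 1888:
June has 30 days, so 30 − 14 = 16 days remain after June 14, 1888; 600 − 16 = 584 left.
July 1888 has 31 days: 584 − 31 = 553 left.
August 1888 has 31 days: 553 − 31 = 522 left.
September 1888 has 30 days: 522 − 30 = 492 left.
October 1888 has 31 days: 492 − 31 = 461 left.
November 1888 has 30 days: 461 − 30 = 431 left.
December 1888 has 31 days: 431 − 31 = 400 left.
January 1889 has 31 days: 400 − 31 = 369 left.
February 1889 has 28 days (1889 is not a leap year): 369 − 28 = 341 left.
March 1889 has 31 days: 341 − 31 = 310 left.
April 1889 has 30 days: 310 − 30 = 280 left.
May 1889 has 31 days: 280 − 31 = 249 left.
June 1889 has 30 days: 249 − 30 = 219 left.
July 1889 has 31 days: 219 − 31 = 188 left.
August 1889 has 31 days: 188 − 31 = 157 left.
September 1889 has 30 days: 157 − 30 = 127 left.
October 1889 has 31 days: 127 − 31 = 96 left.
November 1889 has 30 days: 96 − 30 = 66 left.
December 1889 has 31 days: 66 − 31 = 35 left.
January 1890 has 31 days: 35 − 31 = 4 left.
4 days into February 1890 → February 4, 1890.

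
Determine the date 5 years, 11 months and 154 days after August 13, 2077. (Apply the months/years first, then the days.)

December 14, 2083

Advancing 5 years, 11 months and 154 days from August 13, 2077: first the month/year part, then the days.
+5 years → 2082; month 8 + 11 = 19, which is month 7 of year 2083 → July 2083.
Day 13 is valid in July, giving July 13, 2083.
Now add 154 days from July 13, 2083.
July has 31 days, so 31 − 13 = 18 days remain after July 13, 2083; 154 − 18 = 136 left.
August 2083 has 31 days: 136 − 31 = 105 left.
September 2083 has 30 days: 105 − 30 = 75 left.
October 2083 has 31 days: 75 − 31 = 44 left.
November 2083 has 30 days: 44 − 30 = 14 left.
14 days into December 2083 → December 14, 2083.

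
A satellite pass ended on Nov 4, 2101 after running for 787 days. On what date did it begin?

Counting back 787 days from November 4, 2101.
Going back 4 days from November 4, 2101 reaches the end of the previous month; 787 − 4 = 783 left.
October 2101 has 31 days: 783 − 31 = 752 left.
September 2101 has 30 days: 752 − 30 = 722 left.
August 2101 has 31 days: 722 − 31 = 691 left.
July 2101 has 31 days: 691 − 31 = 660 left.
June 2101 has 30 days: 660 − 30 = 630 left.
May 2101 has 31 days: 630 − 31 = 599 left.
April 2101 has 30 days: 599 − 30 = 569 left.
March 2101 has 31 days: 569 − 31 = 538 left.
February 2101 has 28 days (2101 is not a leap year): 538 − 28 = 510 left.
January 2101 has 31 days: 510 − 31 = 479 left.
December 2100 has 31 days: 479 − 31 = 448 left.
November 2100 has 30 days: 448 − 30 = 418 left.
October 2100 has 31 days: 418 − 31 = 387 left.
September 2100 has 30 days: 387 − 30 = 357 left.
August 2100 has 31 days: 357 − 31 = 326 left.
July 2100 has 31 days: 326 − 31 = 295 left.
June 2100 has 30 days: 295 − 30 = 265 left.
May 2100 has 31 days: 265 − 31 = 234 left.
April 2100 has 30 days: 234 − 30 = 204 left.
March 2100 has 31 days: 204 − 31 = 173 left.
February 2100 has 28 days (2100 is not a leap year (divisible by 100 but not 400)): 173 − 28 = 145 left.
January 2100 has 31 days: 145 − 31 = 114 left.
December 2099 has 31 days: 114 − 31 = 83 left.
November 2099 has 30 days: 83 − 30 = 53 left.
October 2099 has 31 days: 53 − 31 = 22 left.
September 2099 has 30 days; 30 − 22 = 8 → September 8, 2099.

September 8, 2099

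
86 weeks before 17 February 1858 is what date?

June 25, 1856

Counting back 86 weeks = 602 days from February 17, 1858.
Going back 17 days from February 17, 1858 reaches the end of the previous month; 602 − 17 = 585 left.
January 1858 has 31 days: 585 − 31 = 554 left.
December 1857 has 31 days: 554 − 31 = 523 left.
November 1857 has 30 days: 523 − 30 = 493 left.
October 1857 has 31 days: 493 − 31 = 462 left.
September 1857 has 30 days: 462 − 30 = 432 left.
August 1857 has 31 days: 432 − 31 = 401 left.
July 1857 has 31 days: 401 − 31 = 370 left.
June 1857 has 30 days: 370 − 30 = 340 left.
May 1857 has 31 days: 340 − 31 = 309 left.
April 1857 has 30 days: 309 − 30 = 279 left.
March 1857 has 31 days: 279 − 31 = 248 left.
February 1857 has 28 days (1857 is not a leap year): 248 − 28 = 220 left.
January 1857 has 31 days: 220 − 31 = 189 left.
December 1856 has 31 days: 189 − 31 = 158 left.
November 1856 has 30 days: 158 − 30 = 128 left.
October 1856 has 31 days: 128 − 31 = 97 left.
September 1856 has 30 days: 97 − 30 = 67 left.
August 1856 has 31 days: 67 − 31 = 36 left.
July 1856 has 31 days: 36 − 31 = 5 left.
June 1856 has 30 days; 30 − 5 = 25 → June 25, 1856.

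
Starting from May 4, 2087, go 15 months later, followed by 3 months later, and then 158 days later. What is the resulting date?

April 11, 2089

Adding 15 months from May 4, 2087:
month 5 + 15 = 20, which is month 8 of year 2088 → August 2088.
Day 4 is valid in August, giving August 4, 2088.
Advancing 3 months from August 4, 2088:
month 8 + 3 = 11 → November 2088.
Day 4 is valid in November, giving November 4, 2088.
Adding 158 days from November 4, 2088:
November has 30 days, so 30 − 4 = 26 days remain after November 4, 2088; 158 − 26 = 132 left.
December 2088 has 31 days: 132 − 31 = 101 left.
January 2089 has 31 days: 101 − 31 = 70 left.
February 2089 has 28 days (2089 is not a leap year): 70 − 28 = 42 left.
March 2089 has 31 days: 42 − 31 = 11 left.
11 days into April 2089 → April 11, 2089.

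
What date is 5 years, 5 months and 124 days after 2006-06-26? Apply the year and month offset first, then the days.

Adding 5 years, 5 months and 124 days from June 26, 2006: first the month/year part, then the days.
+5 years → 2011; month 6 + 5 = 11 → November 2011.
Day 26 is valid in November, giving November 26, 2011.
Now add 124 days from November 26, 2011.
November has 30 days, so 30 − 26 = 4 days remain after November 26, 2011; 124 − 4 = 120 left.
December 2011 has 31 days: 120 − 31 = 89 left.
January 2012 has 31 days: 89 − 31 = 58 left.
February 2012 has 29 days (2012 is a leap year): 58 − 29 = 29 left.
29 days into March 2012 → March 29, 2012.

March 29, 2012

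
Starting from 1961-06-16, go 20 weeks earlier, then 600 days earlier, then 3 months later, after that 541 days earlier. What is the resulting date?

Going back 20 weeks (= 140 days) from June 16, 1961:
Going back 16 days from June 16, 1961 reaches the end of the previous month; 140 − 16 = 124 left.
May 1961 has 31 days: 124 − 31 = 93 left.
April 1961 has 30 days: 93 − 30 = 63 left.
March 1961 has 31 days: 63 − 31 = 32 left.
February 1961 has 28 days (1961 is not a leap year): 32 − 28 = 4 left.
January 1961 has 31 days; 31 − 4 = 27 → January 27, 1961.
Counting back 600 days from January 27, 1961:
Going back 27 days from January 27, 1961 reaches the end of the previous month; 600 − 27 = 573 left.
December 1960 has 31 days: 573 − 31 = 542 left.
November 1960 has 30 days: 542 − 30 = 512 left.
October 1960 has 31 days: 512 − 31 = 481 left.
September 1960 has 30 days: 481 − 30 = 451 left.
August 1960 has 31 days: 451 − 31 = 420 left.
July 1960 has 31 days: 420 − 31 = 389 left.
June 1960 has 30 days: 389 − 30 = 359 left.
May 1960 has 31 days: 359 − 31 = 328 left.
April 1960 has 30 days: 328 − 30 = 298 left.
March 1960 has 31 days: 298 − 31 = 267 left.
February 1960 has 29 days (1960 is a leap year): 267 − 29 = 238 left.
January 1960 has 31 days: 238 − 31 = 207 left.
December 1959 has 31 days: 207 − 31 = 176 left.
November 1959 has 30 days: 176 − 30 = 146 left.
October 1959 has 31 days: 146 − 31 = 115 left.
September 1959 has 30 days: 115 − 30 = 85 left.
August 1959 has 31 days: 85 − 31 = 54 left.
July 1959 has 31 days: 54 − 31 = 23 left.
June 1959 has 30 days; 30 − 23 = 7 → June 7, 1959.
Advancing 3 months from June 7, 1959:
month 6 + 3 = 9 → September 1959.
Day 7 is valid in September, giving September 7, 1959.
Subtracting 541 days from September 7, 1959:
Going back 7 days from September 7, 1959 reaches the end of the previous month; 541 − 7 = 534 left.
August 1959 has 31 days: 534 − 31 = 503 left.
July 1959 has 31 days: 503 − 31 = 472 left.
June 1959 has 30 days: 472 − 30 = 442 left.
May 1959 has 31 days: 442 − 31 = 411 left.
April 1959 has 30 days: 411 − 30 = 381 left.
March 1959 has 31 days: 381 − 31 = 350 left.
February 1959 has 28 days (1959 is not a leap year): 350 − 28 = 322 left.
January 1959 has 31 days: 322 − 31 = 291 left.
December 1958 has 31 days: 291 − 31 = 260 left.
November 1958 has 30 days: 260 − 30 = 230 left.
October 1958 has 31 days: 230 − 31 = 199 left.
September 1958 has 30 days: 199 − 30 = 169 left.
August 1958 has 31 days: 169 − 31 = 138 left.
July 1958 has 31 days: 138 − 31 = 107 left.
June 1958 has 30 days: 107 − 30 = 77 left.
May 1958 has 31 days: 77 − 31 = 46 left.
April 1958 has 30 days: 46 − 30 = 16 left.
March 1958 has 31 days; 31 − 16 = 15 → March 15, 1958.

March 15, 1958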